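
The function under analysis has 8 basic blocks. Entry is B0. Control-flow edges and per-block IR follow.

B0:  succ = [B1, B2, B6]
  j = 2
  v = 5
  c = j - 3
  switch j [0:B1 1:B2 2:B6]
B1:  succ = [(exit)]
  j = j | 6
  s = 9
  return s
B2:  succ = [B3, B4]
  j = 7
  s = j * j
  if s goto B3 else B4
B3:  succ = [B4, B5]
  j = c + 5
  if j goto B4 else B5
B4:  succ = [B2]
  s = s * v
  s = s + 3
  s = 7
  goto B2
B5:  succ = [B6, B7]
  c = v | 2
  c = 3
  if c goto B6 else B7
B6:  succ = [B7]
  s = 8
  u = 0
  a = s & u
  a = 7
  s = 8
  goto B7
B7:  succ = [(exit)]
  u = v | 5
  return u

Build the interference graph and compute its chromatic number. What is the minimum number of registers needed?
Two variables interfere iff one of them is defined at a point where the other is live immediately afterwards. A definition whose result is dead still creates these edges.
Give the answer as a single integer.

Answer: 4

Derivation:
def/use:
  B0: def={c,j,v} ue=∅
  B1: def={j,s} ue={j}
  B2: def={j,s} ue=∅
  B3: def={j} ue={c}
  B4: def={s} ue={s,v}
  B5: def={c} ue={v}
  B6: def={a,s,u} ue=∅
  B7: def={u} ue={v}

Live sets:
  live B0: ∅→{c,j,v}
  live B1: {j}→∅
  live B2: {c,v}→{c,s,v}
  live B3: {c,s,v}→{c,s,v}
  live B4: {c,s,v}→{c,v}
  live B5: {v}→{v}
  live B6: {v}→{v}
  live B7: {v}→∅

Interference:
  a: {v}
  c: {j,s,v}
  j: {c,s,v}
  s: {c,j,u,v}
  u: {s,v}
  v: {a,c,j,s,u}

Registers:
  lower bound: {c,j,s,v} mutually conflict ⇒ χ ≥ 4
  assign a→r1 c→r2 j→r3 s→r1 u→r2 v→r0 — no edge inside a register ⇒ χ ≤ 4
  χ = 4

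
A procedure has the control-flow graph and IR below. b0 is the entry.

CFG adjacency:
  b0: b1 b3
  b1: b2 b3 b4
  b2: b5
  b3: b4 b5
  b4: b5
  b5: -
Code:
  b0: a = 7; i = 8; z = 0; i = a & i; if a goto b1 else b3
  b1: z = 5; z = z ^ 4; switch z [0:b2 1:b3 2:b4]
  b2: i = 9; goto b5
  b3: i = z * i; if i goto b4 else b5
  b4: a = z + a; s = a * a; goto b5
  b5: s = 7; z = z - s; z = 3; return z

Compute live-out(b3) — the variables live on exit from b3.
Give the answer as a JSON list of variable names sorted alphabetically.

def/use:
  b0: def={a,i,z} ue=∅
  b1: def={z} ue=∅
  b2: def={i} ue=∅
  b3: def={i} ue={i,z}
  b4: def={a,s} ue={a,z}
  b5: def={s,z} ue={z}

Live sets:
  b0 li=∅ lo={a,i,z}
  b1 li={a,i} lo={a,i,z}
  b2 li={z} lo={z}
  b3 li={a,i,z} lo={a,z}
  b4 li={a,z} lo={z}
  b5 li={z} lo=∅

live-out(b3) = ["a", "z"]

Answer: ["a", "z"]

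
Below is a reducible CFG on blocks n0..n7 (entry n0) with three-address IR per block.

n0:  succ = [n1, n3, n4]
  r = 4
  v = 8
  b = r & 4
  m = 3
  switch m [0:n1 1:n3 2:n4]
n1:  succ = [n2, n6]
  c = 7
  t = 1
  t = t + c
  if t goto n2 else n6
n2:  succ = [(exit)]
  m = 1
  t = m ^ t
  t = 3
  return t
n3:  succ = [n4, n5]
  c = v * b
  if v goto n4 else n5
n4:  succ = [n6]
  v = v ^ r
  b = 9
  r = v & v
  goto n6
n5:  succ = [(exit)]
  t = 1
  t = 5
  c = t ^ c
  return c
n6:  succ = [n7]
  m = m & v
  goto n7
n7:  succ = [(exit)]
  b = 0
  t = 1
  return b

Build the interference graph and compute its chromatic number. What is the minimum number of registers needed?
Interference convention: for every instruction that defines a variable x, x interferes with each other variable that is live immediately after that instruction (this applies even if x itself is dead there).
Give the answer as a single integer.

Answer: 4

Working:
def/use:
  n0: {b,m,r,v} / ∅
  n1: {c,t} / ∅
  n2: {m,t} / {t}
  n3: {c} / {b,v}
  n4: {b,r,v} / {r,v}
  n5: {c,t} / {c}
  n6: {m} / {m,v}
  n7: {b,t} / ∅

Live sets:
  live n0: ∅→{b,m,r,v}
  live n1: {m,v}→{m,t,v}
  live n2: {t}→∅
  live n3: {b,m,r,v}→{c,m,r,v}
  live n4: {m,r,v}→{m,v}
  live n5: {c}→∅
  live n6: {m,v}→∅
  live n7: ∅→∅

Interfere edges:
  b — {m,r,t,v}
  c — {m,r,t,v}
  m — {b,c,r,t,v}
  r — {b,c,m,v}
  t — {b,c,m,v}
  v — {b,c,m,r,t}

Registers:
  {b,m,r,v} pairwise interfere (4-clique) ⇒ χ ≥ 4
  assign b→c2 c→c2 m→c0 r→c3 t→c3 v→c1 — no edge inside a register ⇒ χ ≤ 4
  χ = 4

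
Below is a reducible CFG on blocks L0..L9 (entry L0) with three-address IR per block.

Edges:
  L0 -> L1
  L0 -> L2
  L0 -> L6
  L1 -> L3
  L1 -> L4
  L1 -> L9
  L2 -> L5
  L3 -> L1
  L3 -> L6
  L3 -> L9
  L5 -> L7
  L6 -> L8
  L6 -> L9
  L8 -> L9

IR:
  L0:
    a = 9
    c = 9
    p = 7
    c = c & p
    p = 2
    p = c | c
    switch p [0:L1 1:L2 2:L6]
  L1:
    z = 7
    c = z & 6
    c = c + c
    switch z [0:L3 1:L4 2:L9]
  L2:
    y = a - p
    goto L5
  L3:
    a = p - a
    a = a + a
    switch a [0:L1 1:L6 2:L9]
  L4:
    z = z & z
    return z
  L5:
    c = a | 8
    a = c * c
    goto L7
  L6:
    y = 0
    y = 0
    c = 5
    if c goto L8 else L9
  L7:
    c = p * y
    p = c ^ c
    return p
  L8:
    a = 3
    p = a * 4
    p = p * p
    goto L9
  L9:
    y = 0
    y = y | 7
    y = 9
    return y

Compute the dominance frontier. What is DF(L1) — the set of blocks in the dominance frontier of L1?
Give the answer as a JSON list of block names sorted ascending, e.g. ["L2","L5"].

Answer: ["L1", "L6", "L9"]

Analysis:
idom tree: L1←L0 L2←L0 L3←L1 L4←L1 L5←L2 L6←L0 L7←L5 L8←L6 L9←L0
Dom at joins:
  L1: preds {L0,L3}: {L0} ∩ {L0,L1,L3} = {L0}; idom=L0
  L6: preds {L0,L3}: {L0} ∩ {L0,L1,L3} = {L0}; idom=L0
  L9: preds {L1,L3,L6,L8}: {L0,L1} ∩ {L0,L1,L3} ∩ {L0,L6} ∩ {L0,L6,L8} = {L0}; idom=L0

DF walk-up:
  join L1 pred L0: · stop@L0
  join L1 pred L3: L3→L1 stop@L0
  join L6 pred L0: · stop@L0
  join L6 pred L3: L3→L1 stop@L0
  join L9 pred L1: L1 stop@L0
  join L9 pred L3: L3→L1 stop@L0
  join L9 pred L6: L6 stop@L0
  join L9 pred L8: L8→L6 stop@L0
  L0 → ∅
  L1 → {L1,L6,L9}
  L2 → ∅
  L3 → {L1,L6,L9}
  L4 → ∅
  L5 → ∅
  L6 → {L9}
  L7 → ∅
  L8 → {L9}
  L9 → ∅

DF(L1) = ["L1", "L6", "L9"]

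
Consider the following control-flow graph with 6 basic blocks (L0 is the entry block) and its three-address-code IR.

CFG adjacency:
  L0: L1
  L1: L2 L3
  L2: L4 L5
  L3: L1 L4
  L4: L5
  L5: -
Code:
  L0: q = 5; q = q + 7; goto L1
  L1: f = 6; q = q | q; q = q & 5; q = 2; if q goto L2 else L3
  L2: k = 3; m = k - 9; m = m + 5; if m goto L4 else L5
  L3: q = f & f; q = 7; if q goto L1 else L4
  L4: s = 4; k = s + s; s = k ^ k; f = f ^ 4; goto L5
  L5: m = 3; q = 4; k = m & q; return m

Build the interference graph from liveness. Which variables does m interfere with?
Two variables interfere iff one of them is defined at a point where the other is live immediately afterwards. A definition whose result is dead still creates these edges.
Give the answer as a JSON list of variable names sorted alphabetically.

Answer: ["f", "k", "q"]

Working:
Block summaries:
  L0: {q} / ∅
  L1: {f,q} / {q}
  L2: {k,m} / ∅
  L3: {q} / {f}
  L4: {f,k,s} / {f}
  L5: {k,m,q} / ∅

Liveness:
  live L0: ∅→{q}
  live L1: {q}→{f}
  live L2: {f}→{f}
  live L3: {f}→{f,q}
  live L4: {f}→∅
  live L5: ∅→∅

Interference:
  f: {k,m,q,s}
  k: {f,m}
  m: {f,k,q}
  q: {f,m}
  s: {f}

N(m) = ["f", "k", "q"]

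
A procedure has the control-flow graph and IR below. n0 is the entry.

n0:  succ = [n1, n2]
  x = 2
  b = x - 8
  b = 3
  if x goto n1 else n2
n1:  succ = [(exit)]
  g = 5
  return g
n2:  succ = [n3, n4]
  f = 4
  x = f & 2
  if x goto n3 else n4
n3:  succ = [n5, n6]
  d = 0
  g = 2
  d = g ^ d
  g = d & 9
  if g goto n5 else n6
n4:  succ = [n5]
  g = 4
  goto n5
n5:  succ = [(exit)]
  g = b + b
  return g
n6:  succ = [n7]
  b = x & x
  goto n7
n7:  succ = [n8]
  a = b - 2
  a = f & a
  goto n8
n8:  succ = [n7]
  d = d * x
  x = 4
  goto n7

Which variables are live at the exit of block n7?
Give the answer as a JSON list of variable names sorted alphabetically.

Block summaries:
  n0: {b,x} / ∅
  n1: {g} / ∅
  n2: {f,x} / ∅
  n3: {d,g} / ∅
  n4: {g} / ∅
  n5: {g} / {b}
  n6: {b} / {x}
  n7: {a} / {b,f}
  n8: {d,x} / {d,x}

Backward fixpoint:
  n0: in=∅ out={b}
  n1: in=∅ out=∅
  n2: in={b} out={b,f,x}
  n3: in={b,f,x} out={b,d,f,x}
  n4: in={b} out={b}
  n5: in={b} out=∅
  n6: in={d,f,x} out={b,d,f,x}
  n7: in={b,d,f,x} out={b,d,f,x}
  n8: in={b,d,f,x} out={b,d,f,x}

live-out(n7) = ["b", "d", "f", "x"]

Answer: ["b", "d", "f", "x"]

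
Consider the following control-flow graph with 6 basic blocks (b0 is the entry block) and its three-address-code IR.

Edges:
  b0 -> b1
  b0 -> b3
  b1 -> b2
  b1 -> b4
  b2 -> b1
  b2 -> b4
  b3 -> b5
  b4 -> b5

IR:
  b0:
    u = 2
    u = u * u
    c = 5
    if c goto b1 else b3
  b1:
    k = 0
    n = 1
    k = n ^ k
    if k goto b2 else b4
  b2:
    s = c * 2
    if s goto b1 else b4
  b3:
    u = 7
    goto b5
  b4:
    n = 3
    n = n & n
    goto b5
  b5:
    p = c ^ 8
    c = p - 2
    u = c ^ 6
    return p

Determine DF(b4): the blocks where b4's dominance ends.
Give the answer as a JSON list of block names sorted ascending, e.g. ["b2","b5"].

Answer: ["b5"]

Analysis:
idom tree: b1←b0 b2←b1 b3←b0 b4←b1 b5←b0
Dom at joins:
  b1: preds {b0,b2}: {b0} ∩ {b0,b1,b2} = {b0}; idom=b0
  b4: preds {b1,b2}: {b0,b1} ∩ {b0,b1,b2} = {b0,b1}; idom=b1
  b5: preds {b3,b4}: {b0,b3} ∩ {b0,b1,b4} = {b0}; idom=b0

DF derivation:
  join b1 pred b0: · stop@b0
  join b1 pred b2: b2→b1 stop@b0
  join b4 pred b1: · stop@b1
  join b4 pred b2: b2 stop@b1
  join b5 pred b3: b3 stop@b0
  join b5 pred b4: b4→b1 stop@b0
  DF(b0)=∅
  DF(b1)={b1,b5}
  DF(b2)={b1,b4}
  DF(b3)={b5}
  DF(b4)={b5}
  DF(b5)=∅

DF(b4) = ["b5"]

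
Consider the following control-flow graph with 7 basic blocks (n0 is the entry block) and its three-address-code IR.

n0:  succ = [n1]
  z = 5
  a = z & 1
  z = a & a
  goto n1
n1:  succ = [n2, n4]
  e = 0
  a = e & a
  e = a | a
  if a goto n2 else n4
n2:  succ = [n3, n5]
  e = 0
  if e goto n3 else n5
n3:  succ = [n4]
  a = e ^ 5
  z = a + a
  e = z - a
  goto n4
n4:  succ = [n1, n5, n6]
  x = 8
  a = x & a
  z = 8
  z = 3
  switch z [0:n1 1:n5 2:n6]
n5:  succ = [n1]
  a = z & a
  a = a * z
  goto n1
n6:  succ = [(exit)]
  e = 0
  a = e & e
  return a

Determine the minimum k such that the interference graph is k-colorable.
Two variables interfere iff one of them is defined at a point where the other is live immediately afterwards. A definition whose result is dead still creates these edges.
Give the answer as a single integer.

Per-block:
  n0 def {a,z} use ∅
  n1 def {a,e} use {a}
  n2 def {e} use ∅
  n3 def {a,e,z} use {e}
  n4 def {a,x,z} use {a}
  n5 def {a} use {a,z}
  n6 def {a,e} use ∅

Liveness:
  n0 li=∅ lo={a,z}
  n1 li={a,z} lo={a,z}
  n2 li={a,z} lo={a,e,z}
  n3 li={e} lo={a}
  n4 li={a} lo={a,z}
  n5 li={a,z} lo={a,z}
  n6 li=∅ lo=∅

Interference:
  a — {e,x,z}
  e — {a,z}
  x — {a}
  z — {a,e}

Chromatic number:
  lower bound: {a,e,z} mutually conflict ⇒ χ ≥ 3
  assign a→R0 e→R1 x→R1 z→R2 — no edge inside a register ⇒ χ ≤ 3
  χ = 3

Answer: 3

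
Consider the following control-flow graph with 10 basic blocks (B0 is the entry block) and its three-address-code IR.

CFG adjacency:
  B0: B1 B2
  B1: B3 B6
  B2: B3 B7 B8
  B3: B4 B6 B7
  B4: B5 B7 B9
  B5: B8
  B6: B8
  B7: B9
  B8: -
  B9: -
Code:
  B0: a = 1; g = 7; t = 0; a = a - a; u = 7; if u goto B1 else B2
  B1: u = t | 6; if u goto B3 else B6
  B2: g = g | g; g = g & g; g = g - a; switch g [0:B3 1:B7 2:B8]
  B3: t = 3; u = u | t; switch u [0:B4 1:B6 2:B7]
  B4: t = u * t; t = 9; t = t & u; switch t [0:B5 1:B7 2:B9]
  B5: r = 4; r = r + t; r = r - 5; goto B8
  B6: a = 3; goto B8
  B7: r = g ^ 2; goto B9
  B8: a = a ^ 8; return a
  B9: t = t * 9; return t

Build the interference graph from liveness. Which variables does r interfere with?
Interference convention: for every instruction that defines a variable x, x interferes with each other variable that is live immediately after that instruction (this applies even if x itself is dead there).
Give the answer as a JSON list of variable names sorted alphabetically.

Answer: ["a", "t"]

Derivation:
Per-block:
  B0: {a,g,t,u} / ∅
  B1: {u} / {t}
  B2: {g} / {a,g}
  B3: {t,u} / {u}
  B4: {t} / {t,u}
  B5: {r} / {t}
  B6: {a} / ∅
  B7: {r} / {g}
  B8: {a} / {a}
  B9: {t} / {t}

Liveness:
  B0: in=∅ out={a,g,t,u}
  B1: in={a,g,t} out={a,g,u}
  B2: in={a,g,t,u} out={a,g,t,u}
  B3: in={a,g,u} out={a,g,t,u}
  B4: in={a,g,t,u} out={a,g,t}
  B5: in={a,t} out={a}
  B6: in=∅ out={a}
  B7: in={g,t} out={t}
  B8: in={a} out=∅
  B9: in={t} out=∅

Conflict graph:
  a: {g,r,t,u}
  g: {a,t,u}
  r: {a,t}
  t: {a,g,r,u}
  u: {a,g,t}

N(r) = ["a", "t"]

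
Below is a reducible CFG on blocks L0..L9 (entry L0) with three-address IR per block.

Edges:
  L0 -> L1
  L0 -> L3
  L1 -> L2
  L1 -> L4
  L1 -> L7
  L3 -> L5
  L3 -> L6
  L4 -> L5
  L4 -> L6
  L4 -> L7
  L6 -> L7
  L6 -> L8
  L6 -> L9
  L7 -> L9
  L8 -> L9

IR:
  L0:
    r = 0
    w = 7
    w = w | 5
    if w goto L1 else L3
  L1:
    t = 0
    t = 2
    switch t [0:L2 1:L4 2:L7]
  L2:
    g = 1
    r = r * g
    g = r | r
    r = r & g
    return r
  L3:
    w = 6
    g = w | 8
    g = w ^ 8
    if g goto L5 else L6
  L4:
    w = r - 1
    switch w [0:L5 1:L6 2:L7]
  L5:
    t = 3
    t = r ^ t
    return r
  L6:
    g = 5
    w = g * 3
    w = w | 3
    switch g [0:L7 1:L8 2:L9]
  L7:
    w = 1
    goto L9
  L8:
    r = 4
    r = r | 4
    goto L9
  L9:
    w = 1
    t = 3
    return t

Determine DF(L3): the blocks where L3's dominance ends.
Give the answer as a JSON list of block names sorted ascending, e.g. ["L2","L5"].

idom tree: L1←L0 L2←L1 L3←L0 L4←L1 L5←L0 L6←L0 L7←L0 L8←L6 L9←L0
Join-block Dom:
  L5: preds {L3,L4}: {L0,L3} ∩ {L0,L1,L4} = {L0}; idom=L0
  L6: preds {L3,L4}: {L0,L3} ∩ {L0,L1,L4} = {L0}; idom=L0
  L7: preds {L1,L4,L6}: {L0,L1} ∩ {L0,L1,L4} ∩ {L0,L6} = {L0}; idom=L0
  L9: preds {L6,L7,L8}: {L0,L6} ∩ {L0,L7} ∩ {L0,L6,L8} = {L0}; idom=L0

Frontier:
  L5←L3: walk L3 to L0
  L5←L4: walk L4→L1 to L0
  L6←L3: walk L3 to L0
  L6←L4: walk L4→L1 to L0
  L7←L1: walk L1 to L0
  L7←L4: walk L4→L1 to L0
  L7←L6: walk L6 to L0
  L9←L6: walk L6 to L0
  L9←L7: walk L7 to L0
  L9←L8: walk L8→L6 to L0
  L0: DF=∅
  L1: DF={L5,L6,L7}
  L2: DF=∅
  L3: DF={L5,L6}
  L4: DF={L5,L6,L7}
  L5: DF=∅
  L6: DF={L7,L9}
  L7: DF={L9}
  L8: DF={L9}
  L9: DF=∅

DF(L3) = ["L5", "L6"]

Answer: ["L5", "L6"]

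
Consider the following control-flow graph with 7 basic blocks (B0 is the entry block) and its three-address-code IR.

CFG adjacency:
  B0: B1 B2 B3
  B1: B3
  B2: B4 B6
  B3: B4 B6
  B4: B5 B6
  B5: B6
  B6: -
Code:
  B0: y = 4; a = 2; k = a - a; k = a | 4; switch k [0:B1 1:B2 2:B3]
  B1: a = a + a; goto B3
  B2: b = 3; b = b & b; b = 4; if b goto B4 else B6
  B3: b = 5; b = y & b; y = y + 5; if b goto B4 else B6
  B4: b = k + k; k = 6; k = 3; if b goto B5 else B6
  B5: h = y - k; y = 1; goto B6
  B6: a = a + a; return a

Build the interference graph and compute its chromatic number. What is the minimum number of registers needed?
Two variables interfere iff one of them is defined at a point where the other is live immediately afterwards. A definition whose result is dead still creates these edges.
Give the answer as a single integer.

Block summaries:
  B0: def={a,k,y} ue=∅
  B1: def={a} ue={a}
  B2: def={b} ue=∅
  B3: def={b,y} ue={y}
  B4: def={b,k} ue={k}
  B5: def={h,y} ue={k,y}
  B6: def={a} ue={a}

Live sets:
  B0: in=∅ out={a,k,y}
  B1: in={a,k,y} out={a,k,y}
  B2: in={a,k,y} out={a,k,y}
  B3: in={a,k,y} out={a,k,y}
  B4: in={a,k,y} out={a,k,y}
  B5: in={a,k,y} out={a}
  B6: in={a} out=∅

Conflict graph:
  a — {b,h,k,y}
  b — {a,k,y}
  h — {a}
  k — {a,b,y}
  y — {a,b,k}

Registers:
  {a,b,k,y} pairwise interfere (4-clique) ⇒ χ ≥ 4
  4-colouring: R0={a}  R1={b,h}  R2={k}  R3={y}
  χ = 4

Answer: 4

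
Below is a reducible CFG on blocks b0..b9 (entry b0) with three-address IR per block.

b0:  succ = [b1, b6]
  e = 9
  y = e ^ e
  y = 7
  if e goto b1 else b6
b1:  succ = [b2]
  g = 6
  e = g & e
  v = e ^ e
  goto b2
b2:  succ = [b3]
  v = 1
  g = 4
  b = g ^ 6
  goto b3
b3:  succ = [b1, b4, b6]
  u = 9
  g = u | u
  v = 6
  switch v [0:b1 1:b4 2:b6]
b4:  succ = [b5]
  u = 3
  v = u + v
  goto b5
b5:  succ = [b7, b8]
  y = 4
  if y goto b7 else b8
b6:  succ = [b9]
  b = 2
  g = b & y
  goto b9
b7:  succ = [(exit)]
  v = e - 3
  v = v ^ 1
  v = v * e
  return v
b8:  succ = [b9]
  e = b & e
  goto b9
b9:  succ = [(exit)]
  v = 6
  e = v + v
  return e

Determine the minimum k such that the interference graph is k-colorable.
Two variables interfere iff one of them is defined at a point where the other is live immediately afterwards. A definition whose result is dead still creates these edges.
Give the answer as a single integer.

def/use:
  b0: {e,y} / ∅
  b1: {e,g,v} / {e}
  b2: {b,g,v} / ∅
  b3: {g,u,v} / ∅
  b4: {u,v} / {v}
  b5: {y} / ∅
  b6: {b,g} / {y}
  b7: {v} / {e}
  b8: {e} / {b,e}
  b9: {e,v} / ∅

Liveness:
  b0 li=∅ lo={e,y}
  b1 li={e,y} lo={e,y}
  b2 li={e,y} lo={b,e,y}
  b3 li={b,e,y} lo={b,e,v,y}
  b4 li={b,e,v} lo={b,e}
  b5 li={b,e} lo={b,e}
  b6 li={y} lo=∅
  b7 li={e} lo=∅
  b8 li={b,e} lo=∅
  b9 li=∅ lo=∅

Interfere edges:
  b — {e,g,u,v,y}
  e — {b,g,u,v,y}
  g — {b,e,y}
  u — {b,e,v,y}
  v — {b,e,u,y}
  y — {b,e,g,u,v}

Colouring:
  clique {b,e,u,v,y} ⇒ need ≥ 5
  5-colouring: R0={b}  R1={e}  R2={y}  R3={g,u}  R4={v}
  χ = 5

Answer: 5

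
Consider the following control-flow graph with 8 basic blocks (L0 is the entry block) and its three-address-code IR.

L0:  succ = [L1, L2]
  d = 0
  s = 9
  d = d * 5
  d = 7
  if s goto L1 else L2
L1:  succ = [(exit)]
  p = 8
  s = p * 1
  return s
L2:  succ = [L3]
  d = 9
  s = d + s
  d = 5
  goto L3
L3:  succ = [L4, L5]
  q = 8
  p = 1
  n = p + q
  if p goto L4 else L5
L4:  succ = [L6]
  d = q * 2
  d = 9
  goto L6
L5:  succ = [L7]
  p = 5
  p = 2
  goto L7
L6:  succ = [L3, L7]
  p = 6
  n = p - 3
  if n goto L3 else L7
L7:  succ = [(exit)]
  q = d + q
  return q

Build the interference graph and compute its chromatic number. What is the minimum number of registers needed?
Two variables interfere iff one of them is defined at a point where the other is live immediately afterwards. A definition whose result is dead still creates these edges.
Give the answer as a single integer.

def/use:
  L0: def={d,s} ue=∅
  L1: def={p,s} ue=∅
  L2: def={d,s} ue={s}
  L3: def={n,p,q} ue=∅
  L4: def={d} ue={q}
  L5: def={p} ue=∅
  L6: def={n,p} ue=∅
  L7: def={q} ue={d,q}

Liveness:
  L0: in=∅ out={s}
  L1: in=∅ out=∅
  L2: in={s} out={d}
  L3: in={d} out={d,q}
  L4: in={q} out={d,q}
  L5: in={d,q} out={d,q}
  L6: in={d,q} out={d,q}
  L7: in={d,q} out=∅

Conflict graph:
  d↔{n,p,q,s}
  n↔{d,p,q}
  p↔{d,n,q}
  q↔{d,n,p}
  s↔{d}

Chromatic number:
  {d,n,p,q} pairwise interfere (4-clique) ⇒ χ ≥ 4
  4-colouring: R0={d}  R1={n,s}  R2={p}  R3={q}
  χ = 4

Answer: 4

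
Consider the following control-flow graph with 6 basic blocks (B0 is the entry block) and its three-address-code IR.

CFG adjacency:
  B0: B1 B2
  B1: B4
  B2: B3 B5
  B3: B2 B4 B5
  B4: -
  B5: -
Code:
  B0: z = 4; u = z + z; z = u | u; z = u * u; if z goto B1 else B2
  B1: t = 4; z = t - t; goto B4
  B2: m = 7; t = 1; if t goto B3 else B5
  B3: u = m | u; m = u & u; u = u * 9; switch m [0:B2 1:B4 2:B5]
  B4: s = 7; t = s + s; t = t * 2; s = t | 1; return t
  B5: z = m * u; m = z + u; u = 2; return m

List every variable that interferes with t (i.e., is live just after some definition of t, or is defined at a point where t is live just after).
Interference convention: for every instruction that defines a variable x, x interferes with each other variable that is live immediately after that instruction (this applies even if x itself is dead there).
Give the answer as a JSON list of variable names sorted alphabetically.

Answer: ["m", "s", "u"]

Derivation:
Per-block:
  B0: {u,z} / ∅
  B1: {t,z} / ∅
  B2: {m,t} / ∅
  B3: {m,u} / {m,u}
  B4: {s,t} / ∅
  B5: {m,u,z} / {m,u}

Backward fixpoint:
  B0 li=∅ lo={u}
  B1 li=∅ lo=∅
  B2 li={u} lo={m,u}
  B3 li={m,u} lo={m,u}
  B4 li=∅ lo=∅
  B5 li={m,u} lo=∅

Conflict graph:
  m↔{t,u}
  s↔{t}
  t↔{m,s,u}
  u↔{m,t,z}
  z↔{u}

N(t) = ["m", "s", "u"]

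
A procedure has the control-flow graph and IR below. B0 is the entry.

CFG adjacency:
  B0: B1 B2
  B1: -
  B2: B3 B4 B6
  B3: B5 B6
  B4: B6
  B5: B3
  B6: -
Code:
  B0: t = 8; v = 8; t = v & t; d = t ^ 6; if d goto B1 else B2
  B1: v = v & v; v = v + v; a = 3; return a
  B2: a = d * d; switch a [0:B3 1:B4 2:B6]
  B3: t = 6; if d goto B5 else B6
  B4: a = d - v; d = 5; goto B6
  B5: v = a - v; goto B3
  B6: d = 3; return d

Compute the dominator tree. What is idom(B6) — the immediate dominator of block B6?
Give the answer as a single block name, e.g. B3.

Answer: B2

Analysis:
idom tree: B1←B0 B2←B0 B3←B2 B4←B2 B5←B3 B6←B2
Dom∩ at merges:
  B3: preds {B2,B5}: {B0,B2} ∩ {B0,B2,B3,B5} = {B0,B2}; idom=B2
  B6: preds {B2,B3,B4}: {B0,B2} ∩ {B0,B2,B3} ∩ {B0,B2,B4} = {B0,B2}; idom=B2

idom(B6) = B2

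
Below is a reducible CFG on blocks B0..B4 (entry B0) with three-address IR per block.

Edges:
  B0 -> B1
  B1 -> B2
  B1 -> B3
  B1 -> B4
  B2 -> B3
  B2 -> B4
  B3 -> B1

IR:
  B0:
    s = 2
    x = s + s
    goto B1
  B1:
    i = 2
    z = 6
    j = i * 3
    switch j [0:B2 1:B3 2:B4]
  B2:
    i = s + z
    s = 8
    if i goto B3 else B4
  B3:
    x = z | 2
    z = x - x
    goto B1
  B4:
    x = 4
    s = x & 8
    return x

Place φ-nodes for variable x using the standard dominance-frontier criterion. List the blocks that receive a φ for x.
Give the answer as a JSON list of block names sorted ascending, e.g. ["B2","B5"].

Answer: ["B1"]

Analysis:
idom tree: B1←B0 B2←B1 B3←B1 B4←B1
Dom at joins:
  B1: preds {B0,B3}: {B0} ∩ {B0,B1,B3} = {B0}; idom=B0
  B3: preds {B1,B2}: {B0,B1} ∩ {B0,B1,B2} = {B0,B1}; idom=B1
  B4: preds {B1,B2}: {B0,B1} ∩ {B0,B1,B2} = {B0,B1}; idom=B1

Frontier:
  join B1 pred B0: · stop@B0
  join B1 pred B3: B3→B1 stop@B0
  join B3 pred B1: · stop@B1
  join B3 pred B2: B2 stop@B1
  join B4 pred B1: · stop@B1
  join B4 pred B2: B2 stop@B1
  DF(B0)=∅
  DF(B1)={B1}
  DF(B2)={B3,B4}
  DF(B3)={B1}
  DF(B4)=∅

φ for x: defs {B0,B3,B4}
  DF⁺ = {B1}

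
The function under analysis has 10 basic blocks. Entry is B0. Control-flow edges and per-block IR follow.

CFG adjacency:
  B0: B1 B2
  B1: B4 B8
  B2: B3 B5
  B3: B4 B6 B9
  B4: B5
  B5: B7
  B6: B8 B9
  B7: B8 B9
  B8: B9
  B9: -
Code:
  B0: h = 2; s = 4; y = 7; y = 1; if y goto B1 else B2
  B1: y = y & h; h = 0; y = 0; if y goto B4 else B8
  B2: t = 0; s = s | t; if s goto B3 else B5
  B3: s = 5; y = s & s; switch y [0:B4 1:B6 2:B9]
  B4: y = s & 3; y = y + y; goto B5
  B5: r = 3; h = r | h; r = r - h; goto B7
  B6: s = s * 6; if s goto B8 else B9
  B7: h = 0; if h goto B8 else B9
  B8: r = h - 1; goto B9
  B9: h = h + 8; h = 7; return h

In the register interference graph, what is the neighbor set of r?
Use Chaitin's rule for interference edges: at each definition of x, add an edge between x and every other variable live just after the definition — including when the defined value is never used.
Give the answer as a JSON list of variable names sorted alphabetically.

Answer: ["h"]

Derivation:
def/use:
  B0: {h,s,y} / ∅
  B1: {h,y} / {h,y}
  B2: {s,t} / {s}
  B3: {s,y} / ∅
  B4: {y} / {s}
  B5: {h,r} / {h}
  B6: {s} / {s}
  B7: {h} / ∅
  B8: {r} / {h}
  B9: {h} / {h}

Liveness:
  B0: in=∅ out={h,s,y}
  B1: in={h,s,y} out={h,s}
  B2: in={h,s} out={h}
  B3: in={h} out={h,s}
  B4: in={h,s} out={h}
  B5: in={h} out=∅
  B6: in={h,s} out={h}
  B7: in=∅ out={h}
  B8: in={h} out={h}
  B9: in={h} out=∅

Interfere edges:
  h↔{r,s,t,y}
  r↔{h}
  s↔{h,t,y}
  t↔{h,s}
  y↔{h,s}

N(r) = ["h"]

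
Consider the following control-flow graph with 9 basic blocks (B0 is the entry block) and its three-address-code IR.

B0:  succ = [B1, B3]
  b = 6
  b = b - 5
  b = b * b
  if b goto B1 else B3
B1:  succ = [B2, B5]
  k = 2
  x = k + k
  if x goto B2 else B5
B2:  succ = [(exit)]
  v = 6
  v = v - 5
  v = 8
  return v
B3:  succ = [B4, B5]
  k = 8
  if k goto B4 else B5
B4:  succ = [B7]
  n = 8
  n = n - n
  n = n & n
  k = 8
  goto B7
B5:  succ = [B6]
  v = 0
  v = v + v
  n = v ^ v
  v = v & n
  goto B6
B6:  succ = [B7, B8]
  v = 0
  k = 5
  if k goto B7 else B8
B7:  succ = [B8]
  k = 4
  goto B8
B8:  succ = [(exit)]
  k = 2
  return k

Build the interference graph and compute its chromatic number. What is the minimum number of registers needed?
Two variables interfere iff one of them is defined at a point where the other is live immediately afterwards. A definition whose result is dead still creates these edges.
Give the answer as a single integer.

Block summaries:
  B0 def {b} use ∅
  B1 def {k,x} use ∅
  B2 def {v} use ∅
  B3 def {k} use ∅
  B4 def {k,n} use ∅
  B5 def {n,v} use ∅
  B6 def {k,v} use ∅
  B7 def {k} use ∅
  B8 def {k} use ∅

Live sets:
  B0: in=∅ out=∅
  B1: in=∅ out=∅
  B2: in=∅ out=∅
  B3: in=∅ out=∅
  B4: in=∅ out=∅
  B5: in=∅ out=∅
  B6: in=∅ out=∅
  B7: in=∅ out=∅
  B8: in=∅ out=∅

Interference:
  b — ∅
  k — ∅
  n — {v}
  v — {n}
  x — ∅

Colouring:
  {n,v} pairwise interfere (2-clique) ⇒ χ ≥ 2
  assign b→r0 k→r0 n→r0 v→r1 x→r0 — no edge inside a register ⇒ χ ≤ 2
  χ = 2

Answer: 2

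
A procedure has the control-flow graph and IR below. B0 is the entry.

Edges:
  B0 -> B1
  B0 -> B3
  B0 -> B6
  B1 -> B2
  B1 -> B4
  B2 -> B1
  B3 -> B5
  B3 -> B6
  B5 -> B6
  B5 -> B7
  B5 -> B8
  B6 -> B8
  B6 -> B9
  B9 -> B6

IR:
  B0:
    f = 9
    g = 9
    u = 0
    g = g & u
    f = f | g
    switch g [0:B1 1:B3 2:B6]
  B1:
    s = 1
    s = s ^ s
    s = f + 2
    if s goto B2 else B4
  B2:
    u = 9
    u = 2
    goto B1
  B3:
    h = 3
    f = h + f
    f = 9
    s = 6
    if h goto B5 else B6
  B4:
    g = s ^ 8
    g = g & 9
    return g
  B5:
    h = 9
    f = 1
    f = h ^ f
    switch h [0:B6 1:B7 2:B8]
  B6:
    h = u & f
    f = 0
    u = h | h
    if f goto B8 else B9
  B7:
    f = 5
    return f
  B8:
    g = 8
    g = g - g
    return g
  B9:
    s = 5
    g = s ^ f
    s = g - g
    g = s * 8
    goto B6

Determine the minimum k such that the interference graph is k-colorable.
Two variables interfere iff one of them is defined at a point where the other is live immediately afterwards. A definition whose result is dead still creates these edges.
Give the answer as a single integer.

def/use:
  B0: def={f,g,u} ue=∅
  B1: def={s} ue={f}
  B2: def={u} ue=∅
  B3: def={f,h,s} ue={f}
  B4: def={g} ue={s}
  B5: def={f,h} ue=∅
  B6: def={f,h,u} ue={f,u}
  B7: def={f} ue=∅
  B8: def={g} ue=∅
  B9: def={g,s} ue={f}

Backward fixpoint:
  live B0: ∅→{f,u}
  live B1: {f}→{f,s}
  live B2: {f}→{f}
  live B3: {f,u}→{f,u}
  live B4: {s}→∅
  live B5: {u}→{f,u}
  live B6: {f,u}→{f,u}
  live B7: ∅→∅
  live B8: ∅→∅
  live B9: {f,u}→{f,u}

Interference:
  f — {g,h,s,u}
  g — {f,u}
  h — {f,s,u}
  s — {f,h,u}
  u — {f,g,h,s}

Colouring:
  lower bound: {f,h,s,u} mutually conflict ⇒ χ ≥ 4
  assign f→R0 g→R2 h→R2 s→R3 u→R1 — no edge inside a register ⇒ χ ≤ 4
  χ = 4

Answer: 4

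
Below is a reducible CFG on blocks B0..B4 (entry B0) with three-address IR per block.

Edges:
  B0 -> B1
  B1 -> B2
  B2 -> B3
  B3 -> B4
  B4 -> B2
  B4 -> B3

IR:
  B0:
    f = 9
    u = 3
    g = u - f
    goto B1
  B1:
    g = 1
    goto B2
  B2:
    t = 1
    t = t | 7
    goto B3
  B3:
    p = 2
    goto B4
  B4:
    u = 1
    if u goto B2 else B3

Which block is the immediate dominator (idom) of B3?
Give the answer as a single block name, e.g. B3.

idom tree: B1←B0 B2←B1 B3←B2 B4←B3
Join-block Dom:
  B2: preds {B1,B4}: {B0,B1} ∩ {B0,B1,B2,B3,B4} = {B0,B1}; idom=B1
  B3: preds {B2,B4}: {B0,B1,B2} ∩ {B0,B1,B2,B3,B4} = {B0,B1,B2}; idom=B2

idom(B3) = B2

Answer: B2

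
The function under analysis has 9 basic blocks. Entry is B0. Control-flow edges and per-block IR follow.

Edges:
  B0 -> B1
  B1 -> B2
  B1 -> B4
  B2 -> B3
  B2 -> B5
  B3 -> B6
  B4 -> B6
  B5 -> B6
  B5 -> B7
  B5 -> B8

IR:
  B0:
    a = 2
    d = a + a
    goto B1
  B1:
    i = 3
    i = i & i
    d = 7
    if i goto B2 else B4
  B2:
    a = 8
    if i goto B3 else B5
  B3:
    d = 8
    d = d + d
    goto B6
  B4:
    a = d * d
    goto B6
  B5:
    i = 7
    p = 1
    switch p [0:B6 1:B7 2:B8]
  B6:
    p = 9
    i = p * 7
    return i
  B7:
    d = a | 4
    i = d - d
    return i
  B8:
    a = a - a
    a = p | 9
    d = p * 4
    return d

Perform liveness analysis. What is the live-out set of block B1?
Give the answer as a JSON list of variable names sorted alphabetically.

Per-block:
  B0: {a,d} / ∅
  B1: {d,i} / ∅
  B2: {a} / {i}
  B3: {d} / ∅
  B4: {a} / {d}
  B5: {i,p} / ∅
  B6: {i,p} / ∅
  B7: {d,i} / {a}
  B8: {a,d} / {a,p}

Liveness:
  B0 li=∅ lo=∅
  B1 li=∅ lo={d,i}
  B2 li={i} lo={a}
  B3 li=∅ lo=∅
  B4 li={d} lo=∅
  B5 li={a} lo={a,p}
  B6 li=∅ lo=∅
  B7 li={a} lo=∅
  B8 li={a,p} lo=∅

live-out(B1) = ["d", "i"]

Answer: ["d", "i"]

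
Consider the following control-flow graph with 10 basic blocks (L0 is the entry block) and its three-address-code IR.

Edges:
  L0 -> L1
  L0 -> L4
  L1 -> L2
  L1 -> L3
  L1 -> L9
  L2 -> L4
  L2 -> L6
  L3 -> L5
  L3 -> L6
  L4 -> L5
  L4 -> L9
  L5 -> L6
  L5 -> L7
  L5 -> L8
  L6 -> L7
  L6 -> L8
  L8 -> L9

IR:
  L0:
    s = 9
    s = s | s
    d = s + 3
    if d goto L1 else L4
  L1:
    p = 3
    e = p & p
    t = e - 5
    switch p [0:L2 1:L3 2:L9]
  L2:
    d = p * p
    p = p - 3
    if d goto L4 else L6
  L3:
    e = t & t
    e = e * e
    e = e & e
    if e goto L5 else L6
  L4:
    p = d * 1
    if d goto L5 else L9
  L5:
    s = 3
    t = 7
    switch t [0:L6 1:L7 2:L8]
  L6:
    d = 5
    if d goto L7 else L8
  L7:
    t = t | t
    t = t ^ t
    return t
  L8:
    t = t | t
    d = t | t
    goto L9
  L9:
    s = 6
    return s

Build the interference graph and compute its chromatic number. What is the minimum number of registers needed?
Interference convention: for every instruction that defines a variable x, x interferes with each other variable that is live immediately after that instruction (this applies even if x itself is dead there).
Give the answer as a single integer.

Block summaries:
  L0 def {d,s} use ∅
  L1 def {e,p,t} use ∅
  L2 def {d,p} use {p}
  L3 def {e} use {t}
  L4 def {p} use {d}
  L5 def {s,t} use ∅
  L6 def {d} use ∅
  L7 def {t} use {t}
  L8 def {d,t} use {t}
  L9 def {s} use ∅

Liveness:
  live L0: ∅→{d}
  live L1: ∅→{p,t}
  live L2: {p,t}→{d,t}
  live L3: {t}→{t}
  live L4: {d}→∅
  live L5: ∅→{t}
  live L6: {t}→{t}
  live L7: {t}→∅
  live L8: {t}→∅
  live L9: ∅→∅

Conflict graph:
  d↔{p,t}
  e↔{p,t}
  p↔{d,e,t}
  s↔∅
  t↔{d,e,p}

Registers:
  {d,p,t} pairwise interfere (3-clique) ⇒ χ ≥ 3
  assign d→r2 e→r2 p→r0 s→r0 t→r1 — no edge inside a register ⇒ χ ≤ 3
  χ = 3

Answer: 3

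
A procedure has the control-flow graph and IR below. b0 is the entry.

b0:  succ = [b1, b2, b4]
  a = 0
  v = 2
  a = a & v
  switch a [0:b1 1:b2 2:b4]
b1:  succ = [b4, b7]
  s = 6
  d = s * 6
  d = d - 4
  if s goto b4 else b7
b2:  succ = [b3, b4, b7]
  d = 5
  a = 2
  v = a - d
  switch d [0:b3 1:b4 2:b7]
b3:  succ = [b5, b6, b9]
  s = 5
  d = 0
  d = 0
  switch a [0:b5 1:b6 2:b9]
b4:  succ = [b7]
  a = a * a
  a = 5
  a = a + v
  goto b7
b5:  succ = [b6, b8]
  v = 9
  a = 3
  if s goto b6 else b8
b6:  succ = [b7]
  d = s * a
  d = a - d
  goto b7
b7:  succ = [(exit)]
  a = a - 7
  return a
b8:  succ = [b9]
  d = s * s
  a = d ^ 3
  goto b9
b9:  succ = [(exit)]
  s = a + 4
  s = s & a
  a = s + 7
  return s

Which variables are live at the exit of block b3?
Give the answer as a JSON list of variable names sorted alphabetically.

Block summaries:
  b0 def {a,v} use ∅
  b1 def {d,s} use ∅
  b2 def {a,d,v} use ∅
  b3 def {d,s} use {a}
  b4 def {a} use {a,v}
  b5 def {a,v} use {s}
  b6 def {d} use {a,s}
  b7 def {a} use {a}
  b8 def {a,d} use {s}
  b9 def {a,s} use {a}

Liveness:
  b0: in=∅ out={a,v}
  b1: in={a,v} out={a,v}
  b2: in=∅ out={a,v}
  b3: in={a} out={a,s}
  b4: in={a,v} out={a}
  b5: in={s} out={a,s}
  b6: in={a,s} out={a}
  b7: in={a} out=∅
  b8: in={s} out={a}
  b9: in={a} out=∅

live-out(b3) = ["a", "s"]

Answer: ["a", "s"]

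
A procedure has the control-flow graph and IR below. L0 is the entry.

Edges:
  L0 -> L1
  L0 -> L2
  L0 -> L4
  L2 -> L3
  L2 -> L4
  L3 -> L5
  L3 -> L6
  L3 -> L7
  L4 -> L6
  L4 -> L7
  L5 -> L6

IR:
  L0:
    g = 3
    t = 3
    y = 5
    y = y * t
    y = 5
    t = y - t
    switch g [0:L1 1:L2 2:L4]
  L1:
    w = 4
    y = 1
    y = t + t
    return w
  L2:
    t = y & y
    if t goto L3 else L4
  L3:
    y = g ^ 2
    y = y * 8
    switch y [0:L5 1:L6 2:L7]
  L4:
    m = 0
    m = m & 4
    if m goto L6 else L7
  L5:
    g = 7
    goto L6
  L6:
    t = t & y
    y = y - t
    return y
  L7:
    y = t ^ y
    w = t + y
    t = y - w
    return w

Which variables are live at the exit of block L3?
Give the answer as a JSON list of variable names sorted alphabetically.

Answer: ["t", "y"]

Working:
def/use:
  L0 def {g,t,y} use ∅
  L1 def {w,y} use {t}
  L2 def {t} use {y}
  L3 def {y} use {g}
  L4 def {m} use ∅
  L5 def {g} use ∅
  L6 def {t,y} use {t,y}
  L7 def {t,w,y} use {t,y}

Liveness:
  live L0: ∅→{g,t,y}
  live L1: {t}→∅
  live L2: {g,y}→{g,t,y}
  live L3: {g,t}→{t,y}
  live L4: {t,y}→{t,y}
  live L5: {t,y}→{t,y}
  live L6: {t,y}→∅
  live L7: {t,y}→∅

live-out(L3) = ["t", "y"]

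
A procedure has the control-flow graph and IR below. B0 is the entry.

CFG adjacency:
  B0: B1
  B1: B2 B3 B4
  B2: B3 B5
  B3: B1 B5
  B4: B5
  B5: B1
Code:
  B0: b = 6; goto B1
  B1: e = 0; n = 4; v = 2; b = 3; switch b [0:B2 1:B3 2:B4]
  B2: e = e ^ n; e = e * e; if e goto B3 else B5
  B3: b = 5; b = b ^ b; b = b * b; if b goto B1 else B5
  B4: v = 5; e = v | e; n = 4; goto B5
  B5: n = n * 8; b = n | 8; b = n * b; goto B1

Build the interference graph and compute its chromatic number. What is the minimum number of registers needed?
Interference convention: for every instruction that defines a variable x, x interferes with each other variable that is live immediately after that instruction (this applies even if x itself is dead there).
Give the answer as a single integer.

Answer: 3

Analysis:
Per-block:
  B0: def={b} ue=∅
  B1: def={b,e,n,v} ue=∅
  B2: def={e} ue={e,n}
  B3: def={b} ue=∅
  B4: def={e,n,v} ue={e}
  B5: def={b,n} ue={n}

Liveness:
  live B0: ∅→∅
  live B1: ∅→{e,n}
  live B2: {e,n}→{n}
  live B3: {n}→{n}
  live B4: {e}→{n}
  live B5: {n}→∅

Conflict graph:
  b: {e,n}
  e: {b,n,v}
  n: {b,e,v}
  v: {e,n}

Colouring:
  lower bound: {b,e,n} mutually conflict ⇒ χ ≥ 3
  3-colouring: R0={e}  R1={n}  R2={b,v}
  χ = 3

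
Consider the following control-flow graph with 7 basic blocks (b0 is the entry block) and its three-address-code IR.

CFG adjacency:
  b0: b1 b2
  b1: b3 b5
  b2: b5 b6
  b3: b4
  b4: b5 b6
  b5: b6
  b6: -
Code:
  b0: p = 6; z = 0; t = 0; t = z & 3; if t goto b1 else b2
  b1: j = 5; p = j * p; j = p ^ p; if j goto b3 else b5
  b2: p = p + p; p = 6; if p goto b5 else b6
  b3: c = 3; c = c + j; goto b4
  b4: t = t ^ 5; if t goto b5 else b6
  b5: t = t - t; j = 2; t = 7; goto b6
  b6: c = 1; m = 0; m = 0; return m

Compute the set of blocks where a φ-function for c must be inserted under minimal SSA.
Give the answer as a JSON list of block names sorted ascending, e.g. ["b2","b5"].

idom tree: b1←b0 b2←b0 b3←b1 b4←b3 b5←b0 b6←b0
Dom∩ at merges:
  b5: preds {b1,b2,b4}: {b0,b1} ∩ {b0,b2} ∩ {b0,b1,b3,b4} = {b0}; idom=b0
  b6: preds {b2,b4,b5}: {b0,b2} ∩ {b0,b1,b3,b4} ∩ {b0,b5} = {b0}; idom=b0

DF derivation:
  join b5 pred b1: b1 stop@b0
  join b5 pred b2: b2 stop@b0
  join b5 pred b4: b4→b3→b1 stop@b0
  join b6 pred b2: b2 stop@b0
  join b6 pred b4: b4→b3→b1 stop@b0
  join b6 pred b5: b5 stop@b0
  DF(b0)=∅
  DF(b1)={b5,b6}
  DF(b2)={b5,b6}
  DF(b3)={b5,b6}
  DF(b4)={b5,b6}
  DF(b5)={b6}
  DF(b6)=∅

φ for c: defs {b3,b6}
  DF⁺ = {b5,b6}

Answer: ["b5", "b6"]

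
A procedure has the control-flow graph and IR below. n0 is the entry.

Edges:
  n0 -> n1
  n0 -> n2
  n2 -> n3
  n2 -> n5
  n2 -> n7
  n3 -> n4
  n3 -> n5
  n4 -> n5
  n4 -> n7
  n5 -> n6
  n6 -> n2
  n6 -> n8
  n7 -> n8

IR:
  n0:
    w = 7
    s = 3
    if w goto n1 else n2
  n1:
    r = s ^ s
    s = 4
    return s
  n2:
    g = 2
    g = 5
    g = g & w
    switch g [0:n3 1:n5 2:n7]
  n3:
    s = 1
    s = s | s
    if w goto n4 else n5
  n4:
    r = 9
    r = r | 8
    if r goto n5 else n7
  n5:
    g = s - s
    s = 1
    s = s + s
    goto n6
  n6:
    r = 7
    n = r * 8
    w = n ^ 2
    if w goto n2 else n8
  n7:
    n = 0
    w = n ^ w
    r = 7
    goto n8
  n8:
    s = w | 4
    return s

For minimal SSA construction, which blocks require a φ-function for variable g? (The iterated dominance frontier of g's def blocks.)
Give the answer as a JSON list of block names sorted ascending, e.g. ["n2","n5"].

Answer: ["n2", "n8"]

Working:
idom tree: n1←n0 n2←n0 n3←n2 n4←n3 n5←n2 n6←n5 n7←n2 n8←n2
Dom∩ at merges:
  n2: preds {n0,n6}: {n0} ∩ {n0,n2,n5,n6} = {n0}; idom=n0
  n5: preds {n2,n3,n4}: {n0,n2} ∩ {n0,n2,n3} ∩ {n0,n2,n3,n4} = {n0,n2}; idom=n2
  n7: preds {n2,n4}: {n0,n2} ∩ {n0,n2,n3,n4} = {n0,n2}; idom=n2
  n8: preds {n6,n7}: {n0,n2,n5,n6} ∩ {n0,n2,n7} = {n0,n2}; idom=n2

DF walk-up:
  join n2 pred n0: · stop@n0
  join n2 pred n6: n6→n5→n2 stop@n0
  join n5 pred n2: · stop@n2
  join n5 pred n3: n3 stop@n2
  join n5 pred n4: n4→n3 stop@n2
  join n7 pred n2: · stop@n2
  join n7 pred n4: n4→n3 stop@n2
  join n8 pred n6: n6→n5 stop@n2
  join n8 pred n7: n7 stop@n2
  DF(n0)=∅
  DF(n1)=∅
  DF(n2)={n2}
  DF(n3)={n5,n7}
  DF(n4)={n5,n7}
  DF(n5)={n2,n8}
  DF(n6)={n2,n8}
  DF(n7)={n8}
  DF(n8)=∅

φ for g: defs {n2,n5}
  DF⁺ = {n2,n8}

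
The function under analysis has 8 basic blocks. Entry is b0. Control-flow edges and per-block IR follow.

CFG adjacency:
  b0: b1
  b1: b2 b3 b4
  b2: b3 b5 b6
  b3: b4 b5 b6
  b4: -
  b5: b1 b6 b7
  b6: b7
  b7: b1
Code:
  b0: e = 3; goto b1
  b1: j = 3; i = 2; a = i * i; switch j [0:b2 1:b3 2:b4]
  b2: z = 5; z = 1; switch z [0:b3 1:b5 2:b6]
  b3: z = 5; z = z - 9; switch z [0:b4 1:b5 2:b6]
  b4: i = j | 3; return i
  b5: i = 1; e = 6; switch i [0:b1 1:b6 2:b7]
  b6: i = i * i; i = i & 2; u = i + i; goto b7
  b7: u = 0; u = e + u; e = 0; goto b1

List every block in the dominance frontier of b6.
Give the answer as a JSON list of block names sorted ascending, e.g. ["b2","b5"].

idom tree: b1←b0 b2←b1 b3←b1 b4←b1 b5←b1 b6←b1 b7←b1
Join-block Dom:
  b1: preds {b0,b5,b7}: {b0} ∩ {b0,b1,b5} ∩ {b0,b1,b7} = {b0}; idom=b0
  b3: preds {b1,b2}: {b0,b1} ∩ {b0,b1,b2} = {b0,b1}; idom=b1
  b4: preds {b1,b3}: {b0,b1} ∩ {b0,b1,b3} = {b0,b1}; idom=b1
  b5: preds {b2,b3}: {b0,b1,b2} ∩ {b0,b1,b3} = {b0,b1}; idom=b1
  b6: preds {b2,b3,b5}: {b0,b1,b2} ∩ {b0,b1,b3} ∩ {b0,b1,b5} = {b0,b1}; idom=b1
  b7: preds {b5,b6}: {b0,b1,b5} ∩ {b0,b1,b6} = {b0,b1}; idom=b1

Frontier:
  b1←b0: walk · to b0
  b1←b5: walk b5→b1 to b0
  b1←b7: walk b7→b1 to b0
  b3←b1: walk · to b1
  b3←b2: walk b2 to b1
  b4←b1: walk · to b1
  b4←b3: walk b3 to b1
  b5←b2: walk b2 to b1
  b5←b3: walk b3 to b1
  b6←b2: walk b2 to b1
  b6←b3: walk b3 to b1
  b6←b5: walk b5 to b1
  b7←b5: walk b5 to b1
  b7←b6: walk b6 to b1
  DF(b0)=∅
  DF(b1)={b1}
  DF(b2)={b3,b5,b6}
  DF(b3)={b4,b5,b6}
  DF(b4)=∅
  DF(b5)={b1,b6,b7}
  DF(b6)={b7}
  DF(b7)={b1}

DF(b6) = ["b7"]

Answer: ["b7"]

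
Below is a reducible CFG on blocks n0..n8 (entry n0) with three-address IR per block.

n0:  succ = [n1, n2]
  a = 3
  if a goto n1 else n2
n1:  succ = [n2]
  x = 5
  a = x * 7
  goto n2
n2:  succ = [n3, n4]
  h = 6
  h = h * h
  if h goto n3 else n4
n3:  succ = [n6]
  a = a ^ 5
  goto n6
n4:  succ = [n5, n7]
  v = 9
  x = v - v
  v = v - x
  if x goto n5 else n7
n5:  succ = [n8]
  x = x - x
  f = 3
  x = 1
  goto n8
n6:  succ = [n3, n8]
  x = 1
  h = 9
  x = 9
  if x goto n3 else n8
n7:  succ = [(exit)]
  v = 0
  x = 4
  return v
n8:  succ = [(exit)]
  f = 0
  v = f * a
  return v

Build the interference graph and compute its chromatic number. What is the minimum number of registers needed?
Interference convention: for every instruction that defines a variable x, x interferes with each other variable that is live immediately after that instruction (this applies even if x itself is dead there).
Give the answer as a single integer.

Answer: 3

Analysis:
Per-block:
  n0: {a} / ∅
  n1: {a,x} / ∅
  n2: {h} / ∅
  n3: {a} / {a}
  n4: {v,x} / ∅
  n5: {f,x} / {x}
  n6: {h,x} / ∅
  n7: {v,x} / ∅
  n8: {f,v} / {a}

Backward fixpoint:
  n0 li=∅ lo={a}
  n1 li=∅ lo={a}
  n2 li={a} lo={a}
  n3 li={a} lo={a}
  n4 li={a} lo={a,x}
  n5 li={a,x} lo={a}
  n6 li={a} lo={a}
  n7 li=∅ lo=∅
  n8 li={a} lo=∅

Conflict graph:
  a: {f,h,v,x}
  f: {a}
  h: {a}
  v: {a,x}
  x: {a,v}

Chromatic number:
  clique {a,v,x} ⇒ need ≥ 3
  3-colouring: R0={a}  R1={f,h,v}  R2={x}
  χ = 3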